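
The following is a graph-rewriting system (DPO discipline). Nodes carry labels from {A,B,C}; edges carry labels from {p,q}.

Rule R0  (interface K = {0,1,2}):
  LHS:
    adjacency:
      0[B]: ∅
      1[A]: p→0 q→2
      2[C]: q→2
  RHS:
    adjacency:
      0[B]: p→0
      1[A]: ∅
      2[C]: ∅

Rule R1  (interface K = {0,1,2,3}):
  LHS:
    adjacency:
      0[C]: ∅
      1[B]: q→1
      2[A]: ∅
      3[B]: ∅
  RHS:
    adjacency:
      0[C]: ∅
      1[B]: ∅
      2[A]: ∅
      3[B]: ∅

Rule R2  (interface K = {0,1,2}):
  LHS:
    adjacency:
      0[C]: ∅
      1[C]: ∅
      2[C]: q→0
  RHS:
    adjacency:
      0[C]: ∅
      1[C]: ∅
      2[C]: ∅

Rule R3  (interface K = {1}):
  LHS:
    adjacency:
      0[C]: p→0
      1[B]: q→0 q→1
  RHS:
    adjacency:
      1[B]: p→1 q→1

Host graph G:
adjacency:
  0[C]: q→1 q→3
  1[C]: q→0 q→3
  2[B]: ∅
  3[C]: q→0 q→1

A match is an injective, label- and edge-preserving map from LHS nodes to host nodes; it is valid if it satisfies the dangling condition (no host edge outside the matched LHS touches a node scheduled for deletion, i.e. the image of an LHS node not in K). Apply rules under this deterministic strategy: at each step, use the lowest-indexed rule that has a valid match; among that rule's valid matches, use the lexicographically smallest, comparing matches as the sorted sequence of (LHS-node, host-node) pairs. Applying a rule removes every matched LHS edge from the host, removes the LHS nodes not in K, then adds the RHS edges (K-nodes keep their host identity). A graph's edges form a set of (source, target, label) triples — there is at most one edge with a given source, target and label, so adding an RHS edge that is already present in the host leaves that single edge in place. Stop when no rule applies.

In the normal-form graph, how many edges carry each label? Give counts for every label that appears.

start.  V:4 E:6  edges: 0-q->1 0-q->3 1-q->0 1-q->3 3-q->0 3-q->1
1. fire R2 via {0↦0, 1↦1, 2↦3}  →  V:4 E:5  edges: 0-q->1 0-q->3 1-q->0 1-q->3 3-q->1
2. fire R2 via {0↦0, 1↦3, 2↦1}  →  V:4 E:4  edges: 0-q->1 0-q->3 1-q->3 3-q->1
3. fire R2 via {0↦1, 1↦0, 2↦3}  →  V:4 E:3  edges: 0-q->1 0-q->3 1-q->3
4. fire R2 via {0↦1, 1↦3, 2↦0}  →  V:4 E:2  edges: 0-q->3 1-q->3
5. fire R2 via {0↦3, 1↦0, 2↦1}  →  V:4 E:1  edges: 0-q->3
6. fire R2 via {0↦3, 1↦1, 2↦0}  →  V:4 E:0  edges: ∅
halt: no rule applies after step 6
NF edges: []

Answer: (no edges)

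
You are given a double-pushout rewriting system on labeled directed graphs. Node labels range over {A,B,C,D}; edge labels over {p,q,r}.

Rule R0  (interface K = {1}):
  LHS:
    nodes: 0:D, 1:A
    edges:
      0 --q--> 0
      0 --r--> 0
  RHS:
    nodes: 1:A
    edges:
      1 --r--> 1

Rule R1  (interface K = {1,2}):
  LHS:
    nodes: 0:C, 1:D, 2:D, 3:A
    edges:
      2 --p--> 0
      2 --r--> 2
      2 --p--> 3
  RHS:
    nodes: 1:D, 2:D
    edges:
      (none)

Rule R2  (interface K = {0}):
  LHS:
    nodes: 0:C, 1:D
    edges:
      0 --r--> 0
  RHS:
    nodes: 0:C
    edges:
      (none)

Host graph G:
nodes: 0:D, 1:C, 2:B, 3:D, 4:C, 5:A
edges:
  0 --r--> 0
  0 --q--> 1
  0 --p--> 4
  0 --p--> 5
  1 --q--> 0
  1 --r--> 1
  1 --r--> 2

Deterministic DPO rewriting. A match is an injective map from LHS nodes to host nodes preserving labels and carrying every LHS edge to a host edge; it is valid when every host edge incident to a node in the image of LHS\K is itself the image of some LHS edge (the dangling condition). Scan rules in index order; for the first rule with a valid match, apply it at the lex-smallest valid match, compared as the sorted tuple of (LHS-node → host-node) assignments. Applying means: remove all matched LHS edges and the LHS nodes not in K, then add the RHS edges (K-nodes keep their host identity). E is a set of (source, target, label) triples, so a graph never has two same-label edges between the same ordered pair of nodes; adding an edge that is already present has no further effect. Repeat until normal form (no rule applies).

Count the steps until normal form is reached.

Answer: 2

Rewrite trace:
initial: |V|=6 |E|=7  E = 0-r->0 0-q->1 0-p->4 0-p->5 1-q->0 1-r->1 1-r->2
step 1: apply R1 at {0↦4, 1↦3, 2↦0, 3↦5}  → |V|=4 |E|=4  E = 0-q->1 1-q->0 1-r->1 1-r->2
step 2: apply R2 at {0↦1, 1↦3}  → |V|=3 |E|=3  E = 0-q->1 1-q->0 1-r->2
halt: no rule applies after step 2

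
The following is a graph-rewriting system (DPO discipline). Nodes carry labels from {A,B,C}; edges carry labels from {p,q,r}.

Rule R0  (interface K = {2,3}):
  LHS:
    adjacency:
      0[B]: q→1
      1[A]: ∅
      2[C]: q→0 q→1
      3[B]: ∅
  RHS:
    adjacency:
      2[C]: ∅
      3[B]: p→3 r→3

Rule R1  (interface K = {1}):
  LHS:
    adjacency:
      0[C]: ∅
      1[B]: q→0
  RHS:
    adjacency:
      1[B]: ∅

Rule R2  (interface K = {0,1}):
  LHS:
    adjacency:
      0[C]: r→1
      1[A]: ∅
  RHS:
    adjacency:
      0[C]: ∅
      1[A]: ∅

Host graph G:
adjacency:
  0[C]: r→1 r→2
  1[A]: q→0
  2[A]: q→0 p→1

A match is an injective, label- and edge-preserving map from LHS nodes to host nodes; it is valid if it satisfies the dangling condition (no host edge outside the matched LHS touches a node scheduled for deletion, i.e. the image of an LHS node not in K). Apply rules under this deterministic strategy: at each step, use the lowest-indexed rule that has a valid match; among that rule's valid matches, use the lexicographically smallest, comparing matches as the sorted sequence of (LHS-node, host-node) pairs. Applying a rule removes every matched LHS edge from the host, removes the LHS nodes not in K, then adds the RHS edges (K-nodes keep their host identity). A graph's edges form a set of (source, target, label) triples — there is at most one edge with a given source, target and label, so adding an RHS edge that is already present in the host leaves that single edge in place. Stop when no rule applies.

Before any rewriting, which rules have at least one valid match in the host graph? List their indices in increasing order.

R0: no valid match — LHS pattern not found
R1: no valid match — LHS pattern not found
R2: 2 valid matches — {0↦0, 1↦1}, {0↦0, 1↦2}

Answer: [R2]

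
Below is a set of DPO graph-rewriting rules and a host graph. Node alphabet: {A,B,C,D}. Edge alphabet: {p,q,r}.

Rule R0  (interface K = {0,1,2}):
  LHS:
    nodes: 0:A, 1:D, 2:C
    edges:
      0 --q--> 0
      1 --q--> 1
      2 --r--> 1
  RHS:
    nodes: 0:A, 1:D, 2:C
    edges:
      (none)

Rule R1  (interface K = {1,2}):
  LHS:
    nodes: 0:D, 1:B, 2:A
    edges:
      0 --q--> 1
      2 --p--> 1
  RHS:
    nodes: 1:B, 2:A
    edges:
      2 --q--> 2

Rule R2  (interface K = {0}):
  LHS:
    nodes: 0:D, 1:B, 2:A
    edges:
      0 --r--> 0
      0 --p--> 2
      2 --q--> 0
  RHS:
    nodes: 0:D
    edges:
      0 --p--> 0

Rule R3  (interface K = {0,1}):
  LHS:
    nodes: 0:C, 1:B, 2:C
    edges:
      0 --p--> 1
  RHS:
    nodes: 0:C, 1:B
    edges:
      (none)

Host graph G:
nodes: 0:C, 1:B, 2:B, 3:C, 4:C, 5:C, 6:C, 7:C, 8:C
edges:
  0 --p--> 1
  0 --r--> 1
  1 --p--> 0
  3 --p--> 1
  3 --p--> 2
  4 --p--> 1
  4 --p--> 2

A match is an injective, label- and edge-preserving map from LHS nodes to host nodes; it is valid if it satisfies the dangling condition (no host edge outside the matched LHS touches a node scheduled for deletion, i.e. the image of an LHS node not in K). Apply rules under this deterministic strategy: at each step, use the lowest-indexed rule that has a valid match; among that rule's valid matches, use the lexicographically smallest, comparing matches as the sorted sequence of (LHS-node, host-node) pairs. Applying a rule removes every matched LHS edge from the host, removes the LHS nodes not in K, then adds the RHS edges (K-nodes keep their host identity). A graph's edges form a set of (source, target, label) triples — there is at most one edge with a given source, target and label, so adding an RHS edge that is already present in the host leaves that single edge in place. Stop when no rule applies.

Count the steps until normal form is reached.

start.  V:9 E:7  edges: 0-p->1 0-r->1 1-p->0 3-p->1 3-p->2 4-p->1 4-p->2
1. fire R3 via {0↦0, 1↦1, 2↦5}  →  V:8 E:6  edges: 0-r->1 1-p->0 3-p->1 3-p->2 4-p->1 4-p->2
2. fire R3 via {0↦3, 1↦1, 2↦6}  →  V:7 E:5  edges: 0-r->1 1-p->0 3-p->2 4-p->1 4-p->2
3. fire R3 via {0↦3, 1↦2, 2↦7}  →  V:6 E:4  edges: 0-r->1 1-p->0 4-p->1 4-p->2
4. fire R3 via {0↦4, 1↦1, 2↦3}  →  V:5 E:3  edges: 0-r->1 1-p->0 4-p->2
5. fire R3 via {0↦4, 1↦2, 2↦8}  →  V:4 E:2  edges: 0-r->1 1-p->0
halt: no rule applies after step 5

Answer: 5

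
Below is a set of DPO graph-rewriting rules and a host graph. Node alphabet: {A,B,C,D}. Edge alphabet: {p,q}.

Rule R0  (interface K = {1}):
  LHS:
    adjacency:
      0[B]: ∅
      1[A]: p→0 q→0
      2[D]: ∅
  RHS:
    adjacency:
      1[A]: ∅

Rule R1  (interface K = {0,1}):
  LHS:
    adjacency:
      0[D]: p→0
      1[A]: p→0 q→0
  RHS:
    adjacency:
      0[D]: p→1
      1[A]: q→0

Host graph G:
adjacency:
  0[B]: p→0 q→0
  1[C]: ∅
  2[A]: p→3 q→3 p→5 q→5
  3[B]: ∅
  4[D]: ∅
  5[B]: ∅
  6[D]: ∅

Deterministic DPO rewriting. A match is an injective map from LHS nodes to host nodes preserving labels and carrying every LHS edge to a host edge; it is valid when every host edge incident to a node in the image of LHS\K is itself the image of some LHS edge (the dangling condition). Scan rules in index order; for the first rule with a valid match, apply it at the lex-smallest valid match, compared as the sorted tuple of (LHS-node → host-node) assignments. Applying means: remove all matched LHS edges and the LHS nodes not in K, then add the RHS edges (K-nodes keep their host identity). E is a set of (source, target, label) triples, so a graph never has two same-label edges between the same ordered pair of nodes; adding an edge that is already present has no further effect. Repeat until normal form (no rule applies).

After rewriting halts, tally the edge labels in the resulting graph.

start.  V:7 E:6  edges: 0-p->0 0-q->0 2-p->3 2-q->3 2-p->5 2-q->5
1. fire R0 via {0↦3, 1↦2, 2↦4}  →  V:5 E:4  edges: 0-p->0 0-q->0 2-p->5 2-q->5
2. fire R0 via {0↦5, 1↦2, 2↦6}  →  V:3 E:2  edges: 0-p->0 0-q->0
halt: no rule applies after step 2
NF edges: [(0, 0, 'p'), (0, 0, 'q')]

Answer: p:1 q:1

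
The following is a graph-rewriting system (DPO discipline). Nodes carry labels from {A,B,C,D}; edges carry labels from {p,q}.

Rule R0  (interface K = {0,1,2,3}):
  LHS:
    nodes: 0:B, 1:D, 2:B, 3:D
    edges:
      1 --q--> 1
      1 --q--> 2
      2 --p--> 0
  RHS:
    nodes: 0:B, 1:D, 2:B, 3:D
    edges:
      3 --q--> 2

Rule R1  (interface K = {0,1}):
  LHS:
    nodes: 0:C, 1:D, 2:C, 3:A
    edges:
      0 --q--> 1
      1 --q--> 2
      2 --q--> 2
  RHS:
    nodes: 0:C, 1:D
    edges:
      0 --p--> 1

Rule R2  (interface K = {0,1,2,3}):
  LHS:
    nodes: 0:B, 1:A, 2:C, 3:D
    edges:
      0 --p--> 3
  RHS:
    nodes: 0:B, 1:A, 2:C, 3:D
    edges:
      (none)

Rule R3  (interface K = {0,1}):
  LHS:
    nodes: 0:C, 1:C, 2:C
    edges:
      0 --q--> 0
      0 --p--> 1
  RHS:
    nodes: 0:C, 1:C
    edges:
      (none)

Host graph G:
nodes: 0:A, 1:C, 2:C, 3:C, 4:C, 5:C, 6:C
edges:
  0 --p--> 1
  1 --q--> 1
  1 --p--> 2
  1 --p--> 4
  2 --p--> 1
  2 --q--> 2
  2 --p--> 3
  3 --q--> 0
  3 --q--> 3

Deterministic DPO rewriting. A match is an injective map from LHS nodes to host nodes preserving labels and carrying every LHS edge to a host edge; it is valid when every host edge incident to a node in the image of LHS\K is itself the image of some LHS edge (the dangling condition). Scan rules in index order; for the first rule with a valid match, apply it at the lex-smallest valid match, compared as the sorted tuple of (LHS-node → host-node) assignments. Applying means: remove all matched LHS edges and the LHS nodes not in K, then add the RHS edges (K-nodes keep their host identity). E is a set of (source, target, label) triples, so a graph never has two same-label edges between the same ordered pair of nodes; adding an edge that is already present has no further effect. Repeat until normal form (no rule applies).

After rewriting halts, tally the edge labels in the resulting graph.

Answer: p:3 q:2

Steps:
[0] host  ⇒  7 nodes, 9 edges  {0-p->1 1-q->1 1-p->2 1-p->4 2-p->1 2-q->2 2-p->3 3-q->0 3-q->3}
[1] R3 @ {0↦1, 1↦2, 2↦5}  ⇒  6 nodes, 7 edges  {0-p->1 1-p->4 2-p->1 2-q->2 2-p->3 3-q->0 3-q->3}
[2] R3 @ {0↦2, 1↦1, 2↦6}  ⇒  5 nodes, 5 edges  {0-p->1 1-p->4 2-p->3 3-q->0 3-q->3}
final graph: no rule applies after step 2
NF edges: [(0, 1, 'p'), (1, 4, 'p'), (2, 3, 'p'), (3, 0, 'q'), (3, 3, 'q')]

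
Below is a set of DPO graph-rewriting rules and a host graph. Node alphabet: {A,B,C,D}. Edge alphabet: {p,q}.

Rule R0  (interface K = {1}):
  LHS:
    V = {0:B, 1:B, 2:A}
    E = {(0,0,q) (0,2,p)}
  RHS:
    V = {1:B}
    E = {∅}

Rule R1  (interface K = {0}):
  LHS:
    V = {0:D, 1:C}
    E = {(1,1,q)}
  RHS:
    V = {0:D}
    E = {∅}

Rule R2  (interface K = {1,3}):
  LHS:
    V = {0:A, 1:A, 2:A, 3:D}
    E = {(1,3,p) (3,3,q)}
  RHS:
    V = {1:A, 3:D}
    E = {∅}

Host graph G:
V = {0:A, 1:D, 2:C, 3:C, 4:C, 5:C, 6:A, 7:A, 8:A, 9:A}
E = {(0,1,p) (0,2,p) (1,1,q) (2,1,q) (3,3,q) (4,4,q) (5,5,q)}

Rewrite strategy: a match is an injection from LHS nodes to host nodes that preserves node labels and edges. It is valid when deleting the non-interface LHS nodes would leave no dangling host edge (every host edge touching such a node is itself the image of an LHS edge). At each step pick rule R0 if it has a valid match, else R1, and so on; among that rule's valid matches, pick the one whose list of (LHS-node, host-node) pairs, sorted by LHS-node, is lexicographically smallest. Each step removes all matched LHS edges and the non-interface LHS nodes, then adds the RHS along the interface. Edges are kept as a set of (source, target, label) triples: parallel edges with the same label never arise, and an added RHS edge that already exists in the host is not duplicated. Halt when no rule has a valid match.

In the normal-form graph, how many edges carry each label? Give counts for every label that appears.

Answer: p:1 q:1

Steps:
start.  V:10 E:7  edges: 0-p->1 0-p->2 1-q->1 2-q->1 3-q->3 4-q->4 5-q->5
1. fire R1 via {0↦1, 1↦3}  →  V:9 E:6  edges: 0-p->1 0-p->2 1-q->1 2-q->1 4-q->4 5-q->5
2. fire R1 via {0↦1, 1↦4}  →  V:8 E:5  edges: 0-p->1 0-p->2 1-q->1 2-q->1 5-q->5
3. fire R1 via {0↦1, 1↦5}  →  V:7 E:4  edges: 0-p->1 0-p->2 1-q->1 2-q->1
4. fire R2 via {0↦6, 1↦0, 2↦7, 3↦1}  →  V:5 E:2  edges: 0-p->2 2-q->1
halt: no rule applies after step 4
NF edges: [(0, 2, 'p'), (2, 1, 'q')]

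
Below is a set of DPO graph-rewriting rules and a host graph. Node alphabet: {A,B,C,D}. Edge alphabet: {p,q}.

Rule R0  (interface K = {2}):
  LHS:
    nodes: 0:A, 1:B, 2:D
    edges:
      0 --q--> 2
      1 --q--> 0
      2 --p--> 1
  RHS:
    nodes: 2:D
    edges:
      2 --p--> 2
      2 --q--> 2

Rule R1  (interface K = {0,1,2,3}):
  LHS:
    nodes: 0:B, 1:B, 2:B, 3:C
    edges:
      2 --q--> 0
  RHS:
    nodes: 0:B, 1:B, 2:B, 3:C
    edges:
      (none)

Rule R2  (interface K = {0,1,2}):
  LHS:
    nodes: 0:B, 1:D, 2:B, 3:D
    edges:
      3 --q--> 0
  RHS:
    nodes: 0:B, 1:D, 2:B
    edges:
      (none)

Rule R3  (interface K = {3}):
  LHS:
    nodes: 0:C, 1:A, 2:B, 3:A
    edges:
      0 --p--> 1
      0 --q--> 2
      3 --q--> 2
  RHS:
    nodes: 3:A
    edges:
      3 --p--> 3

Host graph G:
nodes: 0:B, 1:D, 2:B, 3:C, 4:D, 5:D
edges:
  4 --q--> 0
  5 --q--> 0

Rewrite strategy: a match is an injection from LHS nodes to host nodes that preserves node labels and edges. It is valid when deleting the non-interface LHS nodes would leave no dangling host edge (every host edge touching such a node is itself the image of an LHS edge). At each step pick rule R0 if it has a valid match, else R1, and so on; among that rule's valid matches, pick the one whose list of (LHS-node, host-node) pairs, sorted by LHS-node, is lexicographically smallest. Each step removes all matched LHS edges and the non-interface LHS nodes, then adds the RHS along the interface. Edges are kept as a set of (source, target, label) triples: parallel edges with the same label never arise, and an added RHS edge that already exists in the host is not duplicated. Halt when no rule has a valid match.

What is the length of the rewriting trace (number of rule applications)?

initial: |V|=6 |E|=2  E = 4-q->0 5-q->0
step 1: apply R2 at {0↦0, 1↦1, 2↦2, 3↦4}  → |V|=5 |E|=1  E = 5-q->0
step 2: apply R2 at {0↦0, 1↦1, 2↦2, 3↦5}  → |V|=4 |E|=0  E = ∅
final graph: no rule applies after step 2

Answer: 2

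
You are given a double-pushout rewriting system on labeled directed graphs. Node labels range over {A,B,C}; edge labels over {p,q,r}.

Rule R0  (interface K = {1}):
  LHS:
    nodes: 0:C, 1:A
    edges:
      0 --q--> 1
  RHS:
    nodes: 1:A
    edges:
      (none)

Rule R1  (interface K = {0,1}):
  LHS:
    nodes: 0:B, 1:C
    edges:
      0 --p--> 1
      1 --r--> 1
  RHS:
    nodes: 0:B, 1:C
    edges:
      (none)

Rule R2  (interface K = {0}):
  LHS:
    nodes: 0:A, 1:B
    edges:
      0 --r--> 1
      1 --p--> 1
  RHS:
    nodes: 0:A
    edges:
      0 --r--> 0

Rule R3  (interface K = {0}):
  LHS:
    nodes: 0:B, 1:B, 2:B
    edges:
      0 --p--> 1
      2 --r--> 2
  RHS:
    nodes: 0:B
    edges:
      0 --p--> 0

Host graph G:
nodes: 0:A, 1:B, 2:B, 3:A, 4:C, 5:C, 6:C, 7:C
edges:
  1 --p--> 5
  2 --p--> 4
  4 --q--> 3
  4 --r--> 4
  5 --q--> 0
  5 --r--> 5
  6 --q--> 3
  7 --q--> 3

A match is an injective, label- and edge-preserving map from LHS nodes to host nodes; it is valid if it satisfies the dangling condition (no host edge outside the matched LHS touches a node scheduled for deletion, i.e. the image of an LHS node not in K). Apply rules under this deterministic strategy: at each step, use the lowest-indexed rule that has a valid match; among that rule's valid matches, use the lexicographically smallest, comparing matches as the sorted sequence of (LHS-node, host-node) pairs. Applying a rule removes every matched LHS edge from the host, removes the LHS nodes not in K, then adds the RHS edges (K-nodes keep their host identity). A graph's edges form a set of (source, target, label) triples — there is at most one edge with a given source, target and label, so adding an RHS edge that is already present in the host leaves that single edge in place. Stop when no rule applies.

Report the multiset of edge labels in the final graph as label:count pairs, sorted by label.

start.  V:8 E:8  edges: 1-p->5 2-p->4 4-q->3 4-r->4 5-q->0 5-r->5 6-q->3 7-q->3
1. fire R0 via {0↦6, 1↦3}  →  V:7 E:7  edges: 1-p->5 2-p->4 4-q->3 4-r->4 5-q->0 5-r->5 7-q->3
2. fire R0 via {0↦7, 1↦3}  →  V:6 E:6  edges: 1-p->5 2-p->4 4-q->3 4-r->4 5-q->0 5-r->5
3. fire R1 via {0↦1, 1↦5}  →  V:6 E:4  edges: 2-p->4 4-q->3 4-r->4 5-q->0
4. fire R0 via {0↦5, 1↦0}  →  V:5 E:3  edges: 2-p->4 4-q->3 4-r->4
5. fire R1 via {0↦2, 1↦4}  →  V:5 E:1  edges: 4-q->3
6. fire R0 via {0↦4, 1↦3}  →  V:4 E:0  edges: ∅
final graph: no rule applies after step 6
NF edges: []

Answer: (no edges)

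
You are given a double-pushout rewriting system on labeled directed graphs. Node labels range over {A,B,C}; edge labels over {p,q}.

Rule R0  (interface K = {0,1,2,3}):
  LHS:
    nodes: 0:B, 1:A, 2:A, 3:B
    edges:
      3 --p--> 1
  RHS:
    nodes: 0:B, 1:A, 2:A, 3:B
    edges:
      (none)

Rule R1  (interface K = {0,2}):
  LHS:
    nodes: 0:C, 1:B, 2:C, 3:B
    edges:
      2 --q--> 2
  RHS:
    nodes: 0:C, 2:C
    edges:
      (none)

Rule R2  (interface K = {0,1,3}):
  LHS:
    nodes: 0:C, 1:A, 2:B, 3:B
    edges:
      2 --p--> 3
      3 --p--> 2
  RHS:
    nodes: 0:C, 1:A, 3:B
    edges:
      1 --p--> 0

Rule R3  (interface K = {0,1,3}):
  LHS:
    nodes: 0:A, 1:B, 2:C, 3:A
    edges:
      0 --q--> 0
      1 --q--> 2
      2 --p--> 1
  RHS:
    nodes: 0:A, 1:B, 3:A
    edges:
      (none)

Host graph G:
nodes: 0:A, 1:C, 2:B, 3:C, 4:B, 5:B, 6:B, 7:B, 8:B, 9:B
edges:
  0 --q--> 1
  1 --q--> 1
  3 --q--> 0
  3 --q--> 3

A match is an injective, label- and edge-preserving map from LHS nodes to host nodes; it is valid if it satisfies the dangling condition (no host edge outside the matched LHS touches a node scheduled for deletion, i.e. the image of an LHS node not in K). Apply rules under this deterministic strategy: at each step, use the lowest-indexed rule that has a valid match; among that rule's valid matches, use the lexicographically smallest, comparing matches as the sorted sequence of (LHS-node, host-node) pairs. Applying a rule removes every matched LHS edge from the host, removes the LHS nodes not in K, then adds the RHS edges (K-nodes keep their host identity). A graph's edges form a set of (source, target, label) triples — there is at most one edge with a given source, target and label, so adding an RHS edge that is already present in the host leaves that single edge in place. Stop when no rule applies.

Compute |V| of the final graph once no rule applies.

Answer: 6

Rewrite trace:
start.  V:10 E:4  edges: 0-q->1 1-q->1 3-q->0 3-q->3
1. fire R1 via {0↦1, 1↦2, 2↦3, 3↦4}  →  V:8 E:3  edges: 0-q->1 1-q->1 3-q->0
2. fire R1 via {0↦3, 1↦5, 2↦1, 3↦6}  →  V:6 E:2  edges: 0-q->1 3-q->0
normal form: no rule applies after step 2
NF nodes: {0:A, 1:C, 3:C, 7:B, 8:B, 9:B}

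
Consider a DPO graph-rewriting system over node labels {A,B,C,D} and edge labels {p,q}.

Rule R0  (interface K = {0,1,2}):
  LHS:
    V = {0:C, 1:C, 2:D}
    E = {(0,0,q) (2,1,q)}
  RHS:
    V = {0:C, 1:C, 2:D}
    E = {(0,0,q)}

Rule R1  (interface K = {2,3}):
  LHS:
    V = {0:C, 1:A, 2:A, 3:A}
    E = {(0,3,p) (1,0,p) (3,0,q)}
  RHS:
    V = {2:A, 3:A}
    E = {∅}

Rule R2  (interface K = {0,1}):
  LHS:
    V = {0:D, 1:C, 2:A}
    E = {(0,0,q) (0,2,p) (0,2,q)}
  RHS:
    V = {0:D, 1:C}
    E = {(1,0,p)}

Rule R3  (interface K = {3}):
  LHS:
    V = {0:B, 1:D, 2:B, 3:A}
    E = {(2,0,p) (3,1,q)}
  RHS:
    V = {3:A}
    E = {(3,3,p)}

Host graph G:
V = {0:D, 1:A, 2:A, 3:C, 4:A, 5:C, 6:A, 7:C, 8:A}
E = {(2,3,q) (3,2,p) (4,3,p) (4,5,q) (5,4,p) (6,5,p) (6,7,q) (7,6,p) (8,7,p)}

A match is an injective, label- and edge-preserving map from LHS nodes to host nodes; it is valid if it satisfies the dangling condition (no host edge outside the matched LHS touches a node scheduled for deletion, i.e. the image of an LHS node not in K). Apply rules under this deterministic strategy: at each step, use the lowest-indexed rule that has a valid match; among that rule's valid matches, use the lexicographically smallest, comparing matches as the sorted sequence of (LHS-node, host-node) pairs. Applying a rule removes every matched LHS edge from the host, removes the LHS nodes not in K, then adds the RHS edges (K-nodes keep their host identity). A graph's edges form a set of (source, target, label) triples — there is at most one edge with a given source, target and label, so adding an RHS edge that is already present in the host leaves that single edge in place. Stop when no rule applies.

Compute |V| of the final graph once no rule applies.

initial: |V|=9 |E|=9  E = 2-q->3 3-p->2 4-p->3 4-q->5 5-p->4 6-p->5 6-q->7 7-p->6 8-p->7
step 1: apply R1 at {0↦7, 1↦8, 2↦1, 3↦6}  → |V|=7 |E|=6  E = 2-q->3 3-p->2 4-p->3 4-q->5 5-p->4 6-p->5
step 2: apply R1 at {0↦5, 1↦6, 2↦1, 3↦4}  → |V|=5 |E|=3  E = 2-q->3 3-p->2 4-p->3
step 3: apply R1 at {0↦3, 1↦4, 2↦1, 3↦2}  → |V|=3 |E|=0  E = ∅
normal form: no rule applies after step 3
NF nodes: {0:D, 1:A, 2:A}

Answer: 3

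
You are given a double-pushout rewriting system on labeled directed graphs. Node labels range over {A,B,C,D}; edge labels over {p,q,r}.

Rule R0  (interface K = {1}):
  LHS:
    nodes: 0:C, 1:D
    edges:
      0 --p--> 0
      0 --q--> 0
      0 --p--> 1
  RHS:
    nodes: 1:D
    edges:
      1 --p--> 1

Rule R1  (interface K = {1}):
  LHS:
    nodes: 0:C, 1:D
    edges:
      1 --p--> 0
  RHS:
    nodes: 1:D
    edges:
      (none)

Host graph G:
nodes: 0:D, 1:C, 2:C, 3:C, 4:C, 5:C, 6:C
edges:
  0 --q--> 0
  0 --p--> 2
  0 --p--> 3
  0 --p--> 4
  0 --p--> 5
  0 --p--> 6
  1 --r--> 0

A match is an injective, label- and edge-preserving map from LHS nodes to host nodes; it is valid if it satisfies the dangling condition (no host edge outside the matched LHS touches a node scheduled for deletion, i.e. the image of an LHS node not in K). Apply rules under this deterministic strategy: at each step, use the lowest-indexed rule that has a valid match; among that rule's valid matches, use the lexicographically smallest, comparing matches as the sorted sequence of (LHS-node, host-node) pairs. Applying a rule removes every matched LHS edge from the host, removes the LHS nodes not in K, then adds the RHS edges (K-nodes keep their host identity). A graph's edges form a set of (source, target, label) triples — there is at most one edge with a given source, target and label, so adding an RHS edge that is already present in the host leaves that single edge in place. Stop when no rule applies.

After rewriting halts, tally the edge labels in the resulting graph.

initial: |V|=7 |E|=7  E = 0-q->0 0-p->2 0-p->3 0-p->4 0-p->5 0-p->6 1-r->0
step 1: apply R1 at {0↦2, 1↦0}  → |V|=6 |E|=6  E = 0-q->0 0-p->3 0-p->4 0-p->5 0-p->6 1-r->0
step 2: apply R1 at {0↦3, 1↦0}  → |V|=5 |E|=5  E = 0-q->0 0-p->4 0-p->5 0-p->6 1-r->0
step 3: apply R1 at {0↦4, 1↦0}  → |V|=4 |E|=4  E = 0-q->0 0-p->5 0-p->6 1-r->0
step 4: apply R1 at {0↦5, 1↦0}  → |V|=3 |E|=3  E = 0-q->0 0-p->6 1-r->0
step 5: apply R1 at {0↦6, 1↦0}  → |V|=2 |E|=2  E = 0-q->0 1-r->0
halt: no rule applies after step 5
NF edges: [(0, 0, 'q'), (1, 0, 'r')]

Answer: q:1 r:1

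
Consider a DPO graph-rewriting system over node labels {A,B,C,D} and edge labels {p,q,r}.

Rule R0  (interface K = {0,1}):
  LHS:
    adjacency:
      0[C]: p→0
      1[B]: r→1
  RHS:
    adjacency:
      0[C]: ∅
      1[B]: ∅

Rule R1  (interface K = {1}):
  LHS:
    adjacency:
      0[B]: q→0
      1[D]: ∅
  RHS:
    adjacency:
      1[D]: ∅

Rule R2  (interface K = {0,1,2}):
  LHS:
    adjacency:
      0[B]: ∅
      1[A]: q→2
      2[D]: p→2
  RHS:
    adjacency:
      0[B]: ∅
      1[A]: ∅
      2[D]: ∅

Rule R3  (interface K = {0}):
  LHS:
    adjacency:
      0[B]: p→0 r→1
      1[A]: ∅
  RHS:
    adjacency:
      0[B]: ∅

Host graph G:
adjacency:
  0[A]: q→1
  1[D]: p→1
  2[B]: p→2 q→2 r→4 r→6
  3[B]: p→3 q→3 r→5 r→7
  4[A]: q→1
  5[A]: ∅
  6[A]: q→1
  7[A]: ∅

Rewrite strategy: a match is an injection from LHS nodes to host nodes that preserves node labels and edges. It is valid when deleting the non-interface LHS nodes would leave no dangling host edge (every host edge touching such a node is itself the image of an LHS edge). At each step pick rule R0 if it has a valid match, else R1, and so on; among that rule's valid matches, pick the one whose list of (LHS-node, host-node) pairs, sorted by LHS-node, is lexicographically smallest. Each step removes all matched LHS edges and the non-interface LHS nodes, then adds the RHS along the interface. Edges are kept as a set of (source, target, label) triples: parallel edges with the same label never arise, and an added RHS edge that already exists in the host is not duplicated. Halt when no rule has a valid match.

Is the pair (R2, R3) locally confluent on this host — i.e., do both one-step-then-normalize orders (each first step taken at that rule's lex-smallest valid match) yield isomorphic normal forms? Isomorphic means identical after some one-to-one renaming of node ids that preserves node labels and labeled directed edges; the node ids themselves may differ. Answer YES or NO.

Answer: YES

Rewrite trace:
branch R2-first: apply at {0↦2, 1↦0, 2↦1} → |E|=10, then 1 more step(s) → NF |V|=7 |E|=8 V={0:A, 1:D, 2:B, 3:B, 4:A, 6:A, 7:A} E=2-p->2 2-q->2 2-r->4 2-r->6 3-q->3 3-r->7 4-q->1 6-q->1
branch R3-first: apply at {0↦3, 1↦5} → |E|=10, then 1 more step(s) → NF |V|=7 |E|=8 V={0:A, 1:D, 2:B, 3:B, 4:A, 6:A, 7:A} E=2-p->2 2-q->2 2-r->4 2-r->6 3-q->3 3-r->7 4-q->1 6-q->1
graphs isomorphic (equal up to label-preserving node renaming)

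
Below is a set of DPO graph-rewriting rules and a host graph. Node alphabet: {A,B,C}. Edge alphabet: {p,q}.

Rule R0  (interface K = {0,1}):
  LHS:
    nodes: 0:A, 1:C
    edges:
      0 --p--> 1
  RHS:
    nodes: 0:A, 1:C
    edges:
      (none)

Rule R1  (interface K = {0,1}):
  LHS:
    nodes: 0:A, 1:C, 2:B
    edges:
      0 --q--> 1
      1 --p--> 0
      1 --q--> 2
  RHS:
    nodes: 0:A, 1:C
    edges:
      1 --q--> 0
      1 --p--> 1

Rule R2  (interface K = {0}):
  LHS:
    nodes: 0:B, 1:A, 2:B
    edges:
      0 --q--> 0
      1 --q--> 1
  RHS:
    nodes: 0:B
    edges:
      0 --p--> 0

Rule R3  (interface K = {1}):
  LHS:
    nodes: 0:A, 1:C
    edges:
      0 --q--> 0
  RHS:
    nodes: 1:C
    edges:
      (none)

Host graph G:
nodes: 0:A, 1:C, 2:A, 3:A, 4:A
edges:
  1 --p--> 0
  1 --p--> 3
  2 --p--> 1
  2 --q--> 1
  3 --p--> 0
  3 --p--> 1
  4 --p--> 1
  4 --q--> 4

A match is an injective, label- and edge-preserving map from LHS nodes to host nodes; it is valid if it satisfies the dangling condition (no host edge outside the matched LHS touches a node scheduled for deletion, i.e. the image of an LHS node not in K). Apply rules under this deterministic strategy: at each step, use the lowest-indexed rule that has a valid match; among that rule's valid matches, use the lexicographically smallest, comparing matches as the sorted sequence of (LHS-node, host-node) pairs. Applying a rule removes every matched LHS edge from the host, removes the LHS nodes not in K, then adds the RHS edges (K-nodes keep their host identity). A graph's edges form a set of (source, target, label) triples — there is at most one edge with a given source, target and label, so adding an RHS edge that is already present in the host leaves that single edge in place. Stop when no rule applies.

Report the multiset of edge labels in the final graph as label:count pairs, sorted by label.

Answer: p:3 q:1

Rewrite trace:
start.  V:5 E:8  edges: 1-p->0 1-p->3 2-p->1 2-q->1 3-p->0 3-p->1 4-p->1 4-q->4
1. fire R0 via {0↦2, 1↦1}  →  V:5 E:7  edges: 1-p->0 1-p->3 2-q->1 3-p->0 3-p->1 4-p->1 4-q->4
2. fire R0 via {0↦3, 1↦1}  →  V:5 E:6  edges: 1-p->0 1-p->3 2-q->1 3-p->0 4-p->1 4-q->4
3. fire R0 via {0↦4, 1↦1}  →  V:5 E:5  edges: 1-p->0 1-p->3 2-q->1 3-p->0 4-q->4
4. fire R3 via {0↦4, 1↦1}  →  V:4 E:4  edges: 1-p->0 1-p->3 2-q->1 3-p->0
final graph: no rule applies after step 4
NF edges: [(1, 0, 'p'), (1, 3, 'p'), (2, 1, 'q'), (3, 0, 'p')]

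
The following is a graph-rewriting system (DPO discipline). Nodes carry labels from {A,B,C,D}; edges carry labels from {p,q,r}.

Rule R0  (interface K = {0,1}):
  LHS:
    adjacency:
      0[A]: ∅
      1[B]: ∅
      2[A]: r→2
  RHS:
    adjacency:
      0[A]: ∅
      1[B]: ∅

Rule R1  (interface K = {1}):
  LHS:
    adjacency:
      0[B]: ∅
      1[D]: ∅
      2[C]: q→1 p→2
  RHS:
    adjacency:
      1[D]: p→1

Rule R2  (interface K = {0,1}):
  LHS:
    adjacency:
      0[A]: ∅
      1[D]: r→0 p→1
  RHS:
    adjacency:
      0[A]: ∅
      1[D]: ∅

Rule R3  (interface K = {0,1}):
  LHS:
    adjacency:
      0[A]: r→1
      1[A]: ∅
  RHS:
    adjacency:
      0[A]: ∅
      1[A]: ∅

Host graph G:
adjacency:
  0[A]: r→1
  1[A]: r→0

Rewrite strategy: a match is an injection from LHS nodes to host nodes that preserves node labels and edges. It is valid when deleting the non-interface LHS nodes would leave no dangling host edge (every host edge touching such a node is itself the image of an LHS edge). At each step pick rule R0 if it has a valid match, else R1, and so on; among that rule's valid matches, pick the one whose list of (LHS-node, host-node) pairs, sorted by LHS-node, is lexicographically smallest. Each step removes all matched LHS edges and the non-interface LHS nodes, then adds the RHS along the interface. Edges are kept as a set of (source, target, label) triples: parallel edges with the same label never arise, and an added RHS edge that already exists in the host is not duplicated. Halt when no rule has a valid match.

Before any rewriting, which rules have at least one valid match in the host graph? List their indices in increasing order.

R0: no valid match — LHS pattern not found
R1: no valid match — LHS pattern not found
R2: no valid match — LHS pattern not found
R3: 2 valid matches — {0↦0, 1↦1}, {0↦1, 1↦0}

Answer: [R3]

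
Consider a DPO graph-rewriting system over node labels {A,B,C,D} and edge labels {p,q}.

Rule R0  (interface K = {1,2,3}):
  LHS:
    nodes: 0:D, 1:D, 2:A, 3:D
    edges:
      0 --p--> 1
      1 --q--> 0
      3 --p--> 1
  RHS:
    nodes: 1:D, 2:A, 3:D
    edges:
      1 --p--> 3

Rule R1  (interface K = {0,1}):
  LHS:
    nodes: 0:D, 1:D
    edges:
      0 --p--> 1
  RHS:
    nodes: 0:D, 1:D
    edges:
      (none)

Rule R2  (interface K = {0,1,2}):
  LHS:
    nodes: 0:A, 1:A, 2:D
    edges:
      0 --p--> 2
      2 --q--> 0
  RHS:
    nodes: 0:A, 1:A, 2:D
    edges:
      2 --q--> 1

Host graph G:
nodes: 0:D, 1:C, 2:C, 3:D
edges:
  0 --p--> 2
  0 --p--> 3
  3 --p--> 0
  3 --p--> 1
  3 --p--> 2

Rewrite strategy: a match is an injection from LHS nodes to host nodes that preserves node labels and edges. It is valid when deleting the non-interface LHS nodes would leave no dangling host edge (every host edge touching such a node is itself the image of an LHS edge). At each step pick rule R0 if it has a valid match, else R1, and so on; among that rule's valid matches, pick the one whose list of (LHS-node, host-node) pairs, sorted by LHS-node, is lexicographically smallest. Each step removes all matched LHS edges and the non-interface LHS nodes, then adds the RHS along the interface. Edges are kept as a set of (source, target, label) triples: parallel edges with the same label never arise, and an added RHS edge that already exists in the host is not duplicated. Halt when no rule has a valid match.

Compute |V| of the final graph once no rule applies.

initial: |V|=4 |E|=5  E = 0-p->2 0-p->3 3-p->0 3-p->1 3-p->2
step 1: apply R1 at {0↦0, 1↦3}  → |V|=4 |E|=4  E = 0-p->2 3-p->0 3-p->1 3-p->2
step 2: apply R1 at {0↦3, 1↦0}  → |V|=4 |E|=3  E = 0-p->2 3-p->1 3-p->2
normal form: no rule applies after step 2
NF nodes: {0:D, 1:C, 2:C, 3:D}

Answer: 4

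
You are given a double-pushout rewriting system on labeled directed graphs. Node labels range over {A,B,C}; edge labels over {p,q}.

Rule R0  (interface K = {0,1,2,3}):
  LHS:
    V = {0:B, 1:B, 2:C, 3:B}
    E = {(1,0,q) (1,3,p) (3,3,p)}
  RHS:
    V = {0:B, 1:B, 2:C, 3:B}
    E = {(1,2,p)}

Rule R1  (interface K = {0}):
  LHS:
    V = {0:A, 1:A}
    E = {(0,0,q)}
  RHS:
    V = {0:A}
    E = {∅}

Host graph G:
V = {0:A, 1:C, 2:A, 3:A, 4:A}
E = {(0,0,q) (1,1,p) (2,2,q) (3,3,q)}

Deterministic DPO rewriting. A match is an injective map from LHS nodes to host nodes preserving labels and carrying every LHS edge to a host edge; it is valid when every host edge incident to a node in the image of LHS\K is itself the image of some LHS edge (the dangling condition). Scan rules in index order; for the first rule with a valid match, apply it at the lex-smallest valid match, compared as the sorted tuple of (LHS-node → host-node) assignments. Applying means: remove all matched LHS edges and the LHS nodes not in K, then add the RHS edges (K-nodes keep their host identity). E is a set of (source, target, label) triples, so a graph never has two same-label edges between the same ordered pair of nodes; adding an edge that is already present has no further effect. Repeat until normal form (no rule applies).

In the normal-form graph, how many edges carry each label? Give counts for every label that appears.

initial: |V|=5 |E|=4  E = 0-q->0 1-p->1 2-q->2 3-q->3
step 1: apply R1 at {0↦0, 1↦4}  → |V|=4 |E|=3  E = 1-p->1 2-q->2 3-q->3
step 2: apply R1 at {0↦2, 1↦0}  → |V|=3 |E|=2  E = 1-p->1 3-q->3
step 3: apply R1 at {0↦3, 1↦2}  → |V|=2 |E|=1  E = 1-p->1
normal form: no rule applies after step 3
NF edges: [(1, 1, 'p')]

Answer: p:1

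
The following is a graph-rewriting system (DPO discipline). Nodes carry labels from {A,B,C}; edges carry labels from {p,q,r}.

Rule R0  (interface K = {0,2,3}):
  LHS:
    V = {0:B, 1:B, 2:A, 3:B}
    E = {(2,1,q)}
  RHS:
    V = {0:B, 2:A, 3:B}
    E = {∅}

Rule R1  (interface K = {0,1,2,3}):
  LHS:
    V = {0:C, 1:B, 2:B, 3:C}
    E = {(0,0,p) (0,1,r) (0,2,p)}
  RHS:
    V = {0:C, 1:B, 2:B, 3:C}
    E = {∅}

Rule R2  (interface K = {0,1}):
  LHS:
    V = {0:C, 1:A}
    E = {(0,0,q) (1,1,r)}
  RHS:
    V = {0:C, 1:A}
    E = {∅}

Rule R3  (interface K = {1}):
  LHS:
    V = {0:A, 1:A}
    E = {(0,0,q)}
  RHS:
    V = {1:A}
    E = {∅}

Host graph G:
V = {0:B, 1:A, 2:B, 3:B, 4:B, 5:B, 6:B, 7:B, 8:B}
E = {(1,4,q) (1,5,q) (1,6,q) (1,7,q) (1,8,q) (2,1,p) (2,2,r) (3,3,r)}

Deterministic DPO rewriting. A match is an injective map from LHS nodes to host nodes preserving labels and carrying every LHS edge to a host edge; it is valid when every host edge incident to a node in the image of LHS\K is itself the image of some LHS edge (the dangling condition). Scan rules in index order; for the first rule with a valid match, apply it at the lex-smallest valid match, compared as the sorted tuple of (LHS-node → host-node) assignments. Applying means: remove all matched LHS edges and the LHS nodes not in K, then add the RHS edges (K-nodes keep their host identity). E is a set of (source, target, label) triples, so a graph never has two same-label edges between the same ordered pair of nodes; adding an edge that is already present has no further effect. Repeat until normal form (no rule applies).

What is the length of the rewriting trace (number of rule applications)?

Answer: 5

Steps:
start.  V:9 E:8  edges: 1-q->4 1-q->5 1-q->6 1-q->7 1-q->8 2-p->1 2-r->2 3-r->3
1. fire R0 via {0↦0, 1↦4, 2↦1, 3↦2}  →  V:8 E:7  edges: 1-q->5 1-q->6 1-q->7 1-q->8 2-p->1 2-r->2 3-r->3
2. fire R0 via {0↦0, 1↦5, 2↦1, 3↦2}  →  V:7 E:6  edges: 1-q->6 1-q->7 1-q->8 2-p->1 2-r->2 3-r->3
3. fire R0 via {0↦0, 1↦6, 2↦1, 3↦2}  →  V:6 E:5  edges: 1-q->7 1-q->8 2-p->1 2-r->2 3-r->3
4. fire R0 via {0↦0, 1↦7, 2↦1, 3↦2}  →  V:5 E:4  edges: 1-q->8 2-p->1 2-r->2 3-r->3
5. fire R0 via {0↦0, 1↦8, 2↦1, 3↦2}  →  V:4 E:3  edges: 2-p->1 2-r->2 3-r->3
normal form: no rule applies after step 5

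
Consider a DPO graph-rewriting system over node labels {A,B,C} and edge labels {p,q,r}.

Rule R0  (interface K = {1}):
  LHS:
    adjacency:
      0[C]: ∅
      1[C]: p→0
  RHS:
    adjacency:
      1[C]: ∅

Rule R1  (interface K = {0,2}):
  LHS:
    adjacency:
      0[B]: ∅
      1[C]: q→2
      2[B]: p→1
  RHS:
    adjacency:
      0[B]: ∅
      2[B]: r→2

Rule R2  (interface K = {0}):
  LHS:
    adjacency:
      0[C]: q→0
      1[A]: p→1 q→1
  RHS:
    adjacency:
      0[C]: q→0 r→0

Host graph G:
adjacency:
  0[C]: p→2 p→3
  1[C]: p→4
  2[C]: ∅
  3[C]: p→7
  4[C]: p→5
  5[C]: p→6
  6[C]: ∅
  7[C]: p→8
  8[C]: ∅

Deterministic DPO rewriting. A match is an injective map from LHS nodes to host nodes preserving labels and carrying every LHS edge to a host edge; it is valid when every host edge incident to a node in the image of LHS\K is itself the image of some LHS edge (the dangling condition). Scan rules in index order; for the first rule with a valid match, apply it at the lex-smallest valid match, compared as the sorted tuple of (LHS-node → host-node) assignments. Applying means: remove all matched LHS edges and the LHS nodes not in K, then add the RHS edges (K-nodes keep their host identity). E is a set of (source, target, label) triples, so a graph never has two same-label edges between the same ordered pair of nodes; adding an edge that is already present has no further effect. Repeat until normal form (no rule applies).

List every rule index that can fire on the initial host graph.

Answer: [R0]

Steps:
R0: 3 valid matches — {0↦2, 1↦0}, {0↦6, 1↦5}, {0↦8, 1↦7}
R1: no valid match — LHS pattern not found
R2: no valid match — LHS pattern not found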